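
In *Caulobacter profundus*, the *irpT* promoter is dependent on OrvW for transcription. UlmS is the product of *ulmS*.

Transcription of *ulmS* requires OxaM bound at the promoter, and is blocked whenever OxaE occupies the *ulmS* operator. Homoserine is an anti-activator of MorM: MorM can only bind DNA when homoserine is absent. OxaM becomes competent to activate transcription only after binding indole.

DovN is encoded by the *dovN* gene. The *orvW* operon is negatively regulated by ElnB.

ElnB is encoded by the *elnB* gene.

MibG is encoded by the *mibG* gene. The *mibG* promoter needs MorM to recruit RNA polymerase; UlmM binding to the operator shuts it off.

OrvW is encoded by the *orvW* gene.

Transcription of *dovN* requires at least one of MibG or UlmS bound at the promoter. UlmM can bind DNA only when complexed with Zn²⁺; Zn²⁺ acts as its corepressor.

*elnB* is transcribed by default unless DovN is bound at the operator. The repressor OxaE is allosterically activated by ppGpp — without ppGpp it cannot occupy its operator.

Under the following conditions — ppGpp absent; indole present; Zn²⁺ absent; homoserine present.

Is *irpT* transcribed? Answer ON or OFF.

Homoserine is present, so MorM is inactive.
Zn²⁺ is absent, so UlmM is inactive.
Required activator MorM is absent, so *mibG* is not transcribed.
So MibG is not produced.
ppGpp is absent, so OxaE is inactive.
Indole is present, so OxaM is active.
No repressor is bound and OxaM is active, so *ulmS* is transcribed.
So UlmS is produced and active.
Activator UlmS is present, so *dovN* is transcribed.
So DovN is produced and active.
With repressor DovN bound, *elnB* is not transcribed.
So ElnB is not produced.
With no repressor bound, *orvW* is transcribed.
So OrvW is produced and active.
No repressor is bound and OrvW is active, so *irpT* is transcribed.

ON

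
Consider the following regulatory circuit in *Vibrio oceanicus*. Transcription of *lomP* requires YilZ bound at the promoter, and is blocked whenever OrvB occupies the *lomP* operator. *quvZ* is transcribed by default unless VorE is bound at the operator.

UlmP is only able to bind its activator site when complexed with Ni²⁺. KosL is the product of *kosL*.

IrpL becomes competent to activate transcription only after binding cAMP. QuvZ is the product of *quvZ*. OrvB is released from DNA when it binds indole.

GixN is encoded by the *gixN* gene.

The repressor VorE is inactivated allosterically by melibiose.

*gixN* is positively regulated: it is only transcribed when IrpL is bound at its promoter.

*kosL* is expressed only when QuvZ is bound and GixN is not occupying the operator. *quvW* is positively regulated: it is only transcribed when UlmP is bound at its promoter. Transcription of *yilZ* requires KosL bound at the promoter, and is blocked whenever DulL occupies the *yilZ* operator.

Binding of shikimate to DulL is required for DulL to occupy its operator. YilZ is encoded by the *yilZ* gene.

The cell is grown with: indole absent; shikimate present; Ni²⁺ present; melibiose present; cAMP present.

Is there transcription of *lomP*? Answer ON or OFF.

Indole is absent, so OrvB is active.
Shikimate is present, so DulL is active.
Melibiose is present, so VorE is inactive.
With no repressor bound, *quvZ* is transcribed.
So QuvZ is produced and active.
cAMP is present, so IrpL is active.
No repressor is bound and IrpL is active, so *gixN* is transcribed.
So GixN is produced and active.
With repressor GixN bound, *kosL* is not transcribed.
So KosL is not produced.
With repressor DulL bound, *yilZ* is not transcribed.
So YilZ is not produced.
With repressor OrvB bound, *lomP* is not transcribed.

OFF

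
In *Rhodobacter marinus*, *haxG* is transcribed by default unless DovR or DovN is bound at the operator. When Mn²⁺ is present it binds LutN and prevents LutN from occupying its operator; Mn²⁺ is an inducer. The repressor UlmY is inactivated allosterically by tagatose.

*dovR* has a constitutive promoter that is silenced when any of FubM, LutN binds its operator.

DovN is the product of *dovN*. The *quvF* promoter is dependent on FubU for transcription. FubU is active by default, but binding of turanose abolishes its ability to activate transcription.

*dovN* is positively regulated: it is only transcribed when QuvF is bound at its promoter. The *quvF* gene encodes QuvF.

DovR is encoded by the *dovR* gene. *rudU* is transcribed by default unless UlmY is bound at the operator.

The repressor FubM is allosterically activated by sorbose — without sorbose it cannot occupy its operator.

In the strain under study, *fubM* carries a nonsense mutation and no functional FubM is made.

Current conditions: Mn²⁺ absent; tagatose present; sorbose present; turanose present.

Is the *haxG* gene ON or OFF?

FubM is non-functional in this strain, so it has no effect.
Mn²⁺ is absent, so LutN is active.
With repressor LutN bound, *dovR* is not transcribed.
So DovR is not produced.
Turanose is present, so FubU is inactive.
Required activator FubU is absent, so *quvF* is not transcribed.
So QuvF is not produced.
Required activator QuvF is absent, so *dovN* is not transcribed.
So DovN is not produced.
With no repressor bound, *haxG* is transcribed.

ON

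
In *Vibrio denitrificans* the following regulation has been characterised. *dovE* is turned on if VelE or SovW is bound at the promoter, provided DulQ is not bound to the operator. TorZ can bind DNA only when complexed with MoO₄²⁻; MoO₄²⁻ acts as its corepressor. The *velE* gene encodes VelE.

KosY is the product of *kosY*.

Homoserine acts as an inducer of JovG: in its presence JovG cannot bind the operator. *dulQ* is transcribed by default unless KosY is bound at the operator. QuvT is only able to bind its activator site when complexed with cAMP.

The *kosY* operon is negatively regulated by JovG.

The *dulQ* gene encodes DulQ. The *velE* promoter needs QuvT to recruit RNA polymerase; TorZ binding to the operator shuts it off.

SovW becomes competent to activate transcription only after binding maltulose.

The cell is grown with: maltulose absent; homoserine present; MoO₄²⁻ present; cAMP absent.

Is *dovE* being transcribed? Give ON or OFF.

OFF

cAMP is absent, so QuvT is inactive.
MoO₄²⁻ is present, so TorZ is active.
With repressor TorZ bound, *velE* is not transcribed.
So VelE is not produced.
Maltulose is absent, so SovW is inactive.
Homoserine is present, so JovG is inactive.
With no repressor bound, *kosY* is transcribed.
So KosY is produced and active.
With repressor KosY bound, *dulQ* is not transcribed.
So DulQ is not produced.
No activator is available at the *dovE* promoter, so *dovE* is not transcribed.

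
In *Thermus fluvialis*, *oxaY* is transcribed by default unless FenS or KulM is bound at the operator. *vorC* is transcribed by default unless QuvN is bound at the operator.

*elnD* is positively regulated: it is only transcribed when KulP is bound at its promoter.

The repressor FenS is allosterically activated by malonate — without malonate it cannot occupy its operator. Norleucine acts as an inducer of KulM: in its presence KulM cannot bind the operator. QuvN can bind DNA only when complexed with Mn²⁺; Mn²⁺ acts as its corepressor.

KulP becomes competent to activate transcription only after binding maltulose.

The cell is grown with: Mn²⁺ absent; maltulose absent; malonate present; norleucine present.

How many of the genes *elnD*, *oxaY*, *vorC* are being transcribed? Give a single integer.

1

Maltulose is absent, so KulP is inactive.
Required activator KulP is absent, so *elnD* is not transcribed.
→ *elnD* is OFF.
Malonate is present, so FenS is active.
Norleucine is present, so KulM is inactive.
With repressor FenS bound, *oxaY* is not transcribed.
→ *oxaY* is OFF.
Mn²⁺ is absent, so QuvN is inactive.
With no repressor bound, *vorC* is transcribed.
→ *vorC* is ON.
1 of the 3 genes is transcribed.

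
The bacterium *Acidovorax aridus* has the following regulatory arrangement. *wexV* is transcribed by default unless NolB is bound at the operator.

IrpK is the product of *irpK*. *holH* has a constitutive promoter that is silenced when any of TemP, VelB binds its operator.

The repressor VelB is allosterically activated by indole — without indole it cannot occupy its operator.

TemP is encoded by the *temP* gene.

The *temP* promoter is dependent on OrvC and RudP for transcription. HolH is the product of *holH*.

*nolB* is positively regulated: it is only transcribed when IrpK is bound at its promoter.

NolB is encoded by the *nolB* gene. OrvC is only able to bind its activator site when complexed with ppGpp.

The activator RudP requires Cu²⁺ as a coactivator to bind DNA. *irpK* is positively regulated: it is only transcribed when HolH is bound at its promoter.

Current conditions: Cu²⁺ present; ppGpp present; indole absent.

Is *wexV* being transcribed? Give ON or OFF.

ON

ppGpp is present, so OrvC is active.
Cu²⁺ is present, so RudP is active.
No repressor is bound and OrvC and RudP are active, so *temP* is transcribed.
So TemP is produced and active.
Indole is absent, so VelB is inactive.
With repressor TemP bound, *holH* is not transcribed.
So HolH is not produced.
Required activator HolH is absent, so *irpK* is not transcribed.
So IrpK is not produced.
Required activator IrpK is absent, so *nolB* is not transcribed.
So NolB is not produced.
With no repressor bound, *wexV* is transcribed.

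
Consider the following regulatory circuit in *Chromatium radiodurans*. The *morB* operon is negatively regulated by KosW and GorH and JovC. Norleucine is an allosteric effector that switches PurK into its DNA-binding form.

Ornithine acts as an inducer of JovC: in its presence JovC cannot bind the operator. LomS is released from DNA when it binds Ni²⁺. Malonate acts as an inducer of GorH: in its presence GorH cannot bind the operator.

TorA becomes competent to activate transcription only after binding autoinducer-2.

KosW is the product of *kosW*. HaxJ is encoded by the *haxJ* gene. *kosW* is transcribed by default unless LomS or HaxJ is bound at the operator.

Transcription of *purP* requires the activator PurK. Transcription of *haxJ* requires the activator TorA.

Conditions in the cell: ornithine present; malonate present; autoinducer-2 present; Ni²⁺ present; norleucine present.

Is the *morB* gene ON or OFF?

ON

Ni²⁺ is present, so LomS is inactive.
Autoinducer-2 is present, so TorA is active.
No repressor is bound and TorA is active, so *haxJ* is transcribed.
So HaxJ is produced and active.
With repressor HaxJ bound, *kosW* is not transcribed.
So KosW is not produced.
Malonate is present, so GorH is inactive.
Ornithine is present, so JovC is inactive.
With no repressor bound, *morB* is transcribed.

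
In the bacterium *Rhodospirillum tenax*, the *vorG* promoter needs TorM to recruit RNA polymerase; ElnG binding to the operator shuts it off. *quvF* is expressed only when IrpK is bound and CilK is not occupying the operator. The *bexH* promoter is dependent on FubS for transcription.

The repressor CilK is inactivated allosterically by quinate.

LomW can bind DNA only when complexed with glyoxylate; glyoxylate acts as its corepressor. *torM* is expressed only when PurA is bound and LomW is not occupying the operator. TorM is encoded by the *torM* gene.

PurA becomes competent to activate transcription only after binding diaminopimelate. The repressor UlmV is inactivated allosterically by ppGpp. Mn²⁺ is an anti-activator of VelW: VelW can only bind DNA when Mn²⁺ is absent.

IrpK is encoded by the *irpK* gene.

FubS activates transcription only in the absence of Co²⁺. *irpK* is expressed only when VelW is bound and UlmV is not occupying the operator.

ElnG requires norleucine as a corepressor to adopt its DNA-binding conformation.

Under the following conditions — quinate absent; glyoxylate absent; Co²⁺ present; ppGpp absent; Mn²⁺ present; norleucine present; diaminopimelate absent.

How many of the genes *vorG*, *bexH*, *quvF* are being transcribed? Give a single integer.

Glyoxylate is absent, so LomW is inactive.
Diaminopimelate is absent, so PurA is inactive.
Required activator PurA is absent, so *torM* is not transcribed.
So TorM is not produced.
Norleucine is present, so ElnG is active.
With repressor ElnG bound, *vorG* is not transcribed.
→ *vorG* is OFF.
Co²⁺ is present, so FubS is inactive.
Required activator FubS is absent, so *bexH* is not transcribed.
→ *bexH* is OFF.
Quinate is absent, so CilK is active.
Mn²⁺ is present, so VelW is inactive.
ppGpp is absent, so UlmV is active.
With repressor UlmV bound, *irpK* is not transcribed.
So IrpK is not produced.
With repressor CilK bound, *quvF* is not transcribed.
→ *quvF* is OFF.
0 of the 3 genes are transcribed.

0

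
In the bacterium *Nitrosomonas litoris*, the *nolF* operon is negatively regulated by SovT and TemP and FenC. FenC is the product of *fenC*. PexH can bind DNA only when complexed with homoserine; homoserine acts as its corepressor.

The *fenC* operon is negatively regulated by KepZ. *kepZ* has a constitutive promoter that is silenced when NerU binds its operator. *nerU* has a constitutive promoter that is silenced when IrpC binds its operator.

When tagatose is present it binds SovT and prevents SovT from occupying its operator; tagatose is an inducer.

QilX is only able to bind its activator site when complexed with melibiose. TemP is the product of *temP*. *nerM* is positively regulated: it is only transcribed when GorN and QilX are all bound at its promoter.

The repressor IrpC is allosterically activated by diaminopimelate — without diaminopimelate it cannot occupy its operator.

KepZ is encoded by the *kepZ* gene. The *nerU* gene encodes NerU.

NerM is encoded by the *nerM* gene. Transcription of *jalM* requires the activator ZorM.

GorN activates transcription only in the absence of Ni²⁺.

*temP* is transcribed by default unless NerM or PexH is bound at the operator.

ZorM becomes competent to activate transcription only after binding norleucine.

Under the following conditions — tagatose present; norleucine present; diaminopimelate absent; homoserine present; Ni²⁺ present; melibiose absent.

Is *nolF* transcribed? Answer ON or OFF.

OFF

Tagatose is present, so SovT is inactive.
Ni²⁺ is present, so GorN is inactive.
Melibiose is absent, so QilX is inactive.
Required activator GorN is absent, so *nerM* is not transcribed.
So NerM is not produced.
Homoserine is present, so PexH is active.
With repressor PexH bound, *temP* is not transcribed.
So TemP is not produced.
Diaminopimelate is absent, so IrpC is inactive.
With no repressor bound, *nerU* is transcribed.
So NerU is produced and active.
With repressor NerU bound, *kepZ* is not transcribed.
So KepZ is not produced.
With no repressor bound, *fenC* is transcribed.
So FenC is produced and active.
With repressor FenC bound, *nolF* is not transcribed.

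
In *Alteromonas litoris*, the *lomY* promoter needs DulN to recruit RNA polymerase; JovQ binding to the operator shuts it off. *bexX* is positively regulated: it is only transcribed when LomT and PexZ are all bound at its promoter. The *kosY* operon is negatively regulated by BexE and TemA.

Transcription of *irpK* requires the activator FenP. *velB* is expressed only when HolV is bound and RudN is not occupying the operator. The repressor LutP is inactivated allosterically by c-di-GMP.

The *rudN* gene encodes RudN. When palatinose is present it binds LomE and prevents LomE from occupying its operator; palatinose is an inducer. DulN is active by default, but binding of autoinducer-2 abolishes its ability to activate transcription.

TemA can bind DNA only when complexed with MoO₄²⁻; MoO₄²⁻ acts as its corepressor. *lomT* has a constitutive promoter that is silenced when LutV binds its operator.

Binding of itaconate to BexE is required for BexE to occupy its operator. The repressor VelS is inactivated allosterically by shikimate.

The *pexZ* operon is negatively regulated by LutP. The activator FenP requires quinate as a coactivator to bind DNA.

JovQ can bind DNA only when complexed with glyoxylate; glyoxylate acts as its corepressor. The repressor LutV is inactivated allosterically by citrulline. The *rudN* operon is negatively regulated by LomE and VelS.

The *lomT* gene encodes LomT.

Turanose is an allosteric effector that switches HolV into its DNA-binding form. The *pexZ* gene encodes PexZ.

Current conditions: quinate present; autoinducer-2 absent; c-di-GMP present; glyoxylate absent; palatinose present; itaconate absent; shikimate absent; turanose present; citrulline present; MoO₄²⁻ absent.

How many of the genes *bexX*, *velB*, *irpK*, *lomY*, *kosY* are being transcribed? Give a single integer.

Citrulline is present, so LutV is inactive.
With no repressor bound, *lomT* is transcribed.
So LomT is produced and active.
c-di-GMP is present, so LutP is inactive.
With no repressor bound, *pexZ* is transcribed.
So PexZ is produced and active.
No repressor is bound and LomT and PexZ are active, so *bexX* is transcribed.
→ *bexX* is ON.
Palatinose is present, so LomE is inactive.
Shikimate is absent, so VelS is active.
With repressor VelS bound, *rudN* is not transcribed.
So RudN is not produced.
Turanose is present, so HolV is active.
No repressor is bound and HolV is active, so *velB* is transcribed.
→ *velB* is ON.
Quinate is present, so FenP is active.
No repressor is bound and FenP is active, so *irpK* is transcribed.
→ *irpK* is ON.
Autoinducer-2 is absent, so DulN is active.
Glyoxylate is absent, so JovQ is inactive.
No repressor is bound and DulN is active, so *lomY* is transcribed.
→ *lomY* is ON.
Itaconate is absent, so BexE is inactive.
MoO₄²⁻ is absent, so TemA is inactive.
With no repressor bound, *kosY* is transcribed.
→ *kosY* is ON.
5 of the 5 genes are transcribed.

5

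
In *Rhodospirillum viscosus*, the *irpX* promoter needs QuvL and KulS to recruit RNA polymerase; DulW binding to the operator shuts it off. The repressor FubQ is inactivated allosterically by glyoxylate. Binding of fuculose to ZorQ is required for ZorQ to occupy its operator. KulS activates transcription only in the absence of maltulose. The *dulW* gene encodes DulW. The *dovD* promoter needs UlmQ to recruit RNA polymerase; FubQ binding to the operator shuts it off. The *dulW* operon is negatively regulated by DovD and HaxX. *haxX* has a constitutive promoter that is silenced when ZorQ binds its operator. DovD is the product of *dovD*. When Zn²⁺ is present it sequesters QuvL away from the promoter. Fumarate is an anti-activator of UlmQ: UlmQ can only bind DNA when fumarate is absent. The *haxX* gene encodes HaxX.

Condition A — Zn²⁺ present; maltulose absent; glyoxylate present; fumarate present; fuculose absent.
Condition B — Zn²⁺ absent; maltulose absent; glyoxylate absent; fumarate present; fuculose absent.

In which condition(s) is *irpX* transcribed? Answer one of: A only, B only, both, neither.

B only

Condition A:
Zn²⁺ is present, so QuvL is inactive.
Maltulose is absent, so KulS is active.
Glyoxylate is present, so FubQ is inactive.
Fumarate is present, so UlmQ is inactive.
Required activator UlmQ is absent, so *dovD* is not transcribed.
So DovD is not produced.
Fuculose is absent, so ZorQ is inactive.
With no repressor bound, *haxX* is transcribed.
So HaxX is produced and active.
With repressor HaxX bound, *dulW* is not transcribed.
So DulW is not produced.
Required activator QuvL is absent, so *irpX* is not transcribed.
→ *irpX* is OFF in A.
Condition B:
Zn²⁺ is absent, so QuvL is active.
Maltulose is absent, so KulS is active.
Glyoxylate is absent, so FubQ is active.
Fumarate is present, so UlmQ is inactive.
With repressor FubQ bound, *dovD* is not transcribed.
So DovD is not produced.
Fuculose is absent, so ZorQ is inactive.
With no repressor bound, *haxX* is transcribed.
So HaxX is produced and active.
With repressor HaxX bound, *dulW* is not transcribed.
So DulW is not produced.
No repressor is bound and QuvL and KulS are active, so *irpX* is transcribed.
→ *irpX* is ON in B.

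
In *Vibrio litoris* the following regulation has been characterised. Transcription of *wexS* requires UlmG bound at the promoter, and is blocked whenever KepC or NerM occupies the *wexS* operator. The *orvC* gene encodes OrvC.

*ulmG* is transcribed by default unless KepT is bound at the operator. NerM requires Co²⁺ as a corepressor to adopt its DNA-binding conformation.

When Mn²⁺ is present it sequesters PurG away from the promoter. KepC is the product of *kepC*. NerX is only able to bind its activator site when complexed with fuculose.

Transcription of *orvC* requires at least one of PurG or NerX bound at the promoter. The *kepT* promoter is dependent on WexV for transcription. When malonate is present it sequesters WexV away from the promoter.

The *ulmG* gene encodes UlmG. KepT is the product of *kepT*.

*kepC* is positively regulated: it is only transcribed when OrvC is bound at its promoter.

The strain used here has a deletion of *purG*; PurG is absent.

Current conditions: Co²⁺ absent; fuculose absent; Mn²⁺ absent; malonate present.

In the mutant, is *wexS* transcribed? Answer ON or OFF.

Malonate is present, so WexV is inactive.
Required activator WexV is absent, so *kepT* is not transcribed.
So KepT is not produced.
With no repressor bound, *ulmG* is transcribed.
So UlmG is produced and active.
PurG is non-functional in this strain, so it has no effect.
Fuculose is absent, so NerX is inactive.
No activator is available at the *orvC* promoter, so *orvC* is not transcribed.
So OrvC is not produced.
Required activator OrvC is absent, so *kepC* is not transcribed.
So KepC is not produced.
Co²⁺ is absent, so NerM is inactive.
No repressor is bound and UlmG is active, so *wexS* is transcribed.

ON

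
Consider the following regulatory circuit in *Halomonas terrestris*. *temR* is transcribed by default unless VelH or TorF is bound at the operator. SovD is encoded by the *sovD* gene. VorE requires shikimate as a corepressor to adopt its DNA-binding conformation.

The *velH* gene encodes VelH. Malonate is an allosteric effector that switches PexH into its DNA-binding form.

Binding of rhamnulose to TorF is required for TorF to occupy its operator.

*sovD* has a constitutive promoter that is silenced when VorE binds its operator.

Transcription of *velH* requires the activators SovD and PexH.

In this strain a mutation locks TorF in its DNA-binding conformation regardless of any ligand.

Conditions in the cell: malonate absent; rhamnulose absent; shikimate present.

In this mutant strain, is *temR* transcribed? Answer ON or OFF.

Shikimate is present, so VorE is active.
With repressor VorE bound, *sovD* is not transcribed.
So SovD is not produced.
Malonate is absent, so PexH is inactive.
Required activator SovD is absent, so *velH* is not transcribed.
So VelH is not produced.
TorF is constitutively active in this strain.
With repressor TorF bound, *temR* is not transcribed.

OFF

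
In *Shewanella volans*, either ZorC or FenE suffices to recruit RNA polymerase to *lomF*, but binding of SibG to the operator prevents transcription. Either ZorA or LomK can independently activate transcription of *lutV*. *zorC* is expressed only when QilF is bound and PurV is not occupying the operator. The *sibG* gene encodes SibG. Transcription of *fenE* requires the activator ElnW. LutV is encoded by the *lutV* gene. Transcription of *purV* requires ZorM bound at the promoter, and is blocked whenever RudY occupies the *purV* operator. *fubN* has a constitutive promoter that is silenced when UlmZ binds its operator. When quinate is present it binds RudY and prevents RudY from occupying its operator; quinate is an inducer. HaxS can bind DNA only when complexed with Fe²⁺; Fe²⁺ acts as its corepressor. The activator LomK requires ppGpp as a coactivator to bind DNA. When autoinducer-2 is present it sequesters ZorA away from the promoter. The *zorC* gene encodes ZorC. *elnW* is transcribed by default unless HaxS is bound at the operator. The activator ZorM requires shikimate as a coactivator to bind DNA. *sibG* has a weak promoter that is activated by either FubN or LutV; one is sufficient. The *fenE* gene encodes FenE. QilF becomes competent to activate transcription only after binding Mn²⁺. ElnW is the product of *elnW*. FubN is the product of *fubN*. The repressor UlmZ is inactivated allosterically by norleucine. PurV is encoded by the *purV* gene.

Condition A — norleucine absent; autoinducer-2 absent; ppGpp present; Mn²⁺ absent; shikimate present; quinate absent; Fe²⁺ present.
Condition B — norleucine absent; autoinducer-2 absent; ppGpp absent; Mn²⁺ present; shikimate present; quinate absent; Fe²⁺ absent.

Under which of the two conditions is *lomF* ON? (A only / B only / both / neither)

neither

Condition A:
Norleucine is absent, so UlmZ is active.
With repressor UlmZ bound, *fubN* is not transcribed.
So FubN is not produced.
Autoinducer-2 is absent, so ZorA is active.
ppGpp is present, so LomK is active.
Activator ZorA is present, so *lutV* is transcribed.
So LutV is produced and active.
Activator LutV is present, so *sibG* is transcribed.
So SibG is produced and active.
Mn²⁺ is absent, so QilF is inactive.
Shikimate is present, so ZorM is active.
Quinate is absent, so RudY is active.
With repressor RudY bound, *purV* is not transcribed.
So PurV is not produced.
Required activator QilF is absent, so *zorC* is not transcribed.
So ZorC is not produced.
Fe²⁺ is present, so HaxS is active.
With repressor HaxS bound, *elnW* is not transcribed.
So ElnW is not produced.
Required activator ElnW is absent, so *fenE* is not transcribed.
So FenE is not produced.
With repressor SibG bound, *lomF* is not transcribed.
→ *lomF* is OFF in A.
Condition B:
Norleucine is absent, so UlmZ is active.
With repressor UlmZ bound, *fubN* is not transcribed.
So FubN is not produced.
Autoinducer-2 is absent, so ZorA is active.
ppGpp is absent, so LomK is inactive.
Activator ZorA is present, so *lutV* is transcribed.
So LutV is produced and active.
Activator LutV is present, so *sibG* is transcribed.
So SibG is produced and active.
Mn²⁺ is present, so QilF is active.
Shikimate is present, so ZorM is active.
Quinate is absent, so RudY is active.
With repressor RudY bound, *purV* is not transcribed.
So PurV is not produced.
No repressor is bound and QilF is active, so *zorC* is transcribed.
So ZorC is produced and active.
Fe²⁺ is absent, so HaxS is inactive.
With no repressor bound, *elnW* is transcribed.
So ElnW is produced and active.
No repressor is bound and ElnW is active, so *fenE* is transcribed.
So FenE is produced and active.
With repressor SibG bound, *lomF* is not transcribed.
→ *lomF* is OFF in B.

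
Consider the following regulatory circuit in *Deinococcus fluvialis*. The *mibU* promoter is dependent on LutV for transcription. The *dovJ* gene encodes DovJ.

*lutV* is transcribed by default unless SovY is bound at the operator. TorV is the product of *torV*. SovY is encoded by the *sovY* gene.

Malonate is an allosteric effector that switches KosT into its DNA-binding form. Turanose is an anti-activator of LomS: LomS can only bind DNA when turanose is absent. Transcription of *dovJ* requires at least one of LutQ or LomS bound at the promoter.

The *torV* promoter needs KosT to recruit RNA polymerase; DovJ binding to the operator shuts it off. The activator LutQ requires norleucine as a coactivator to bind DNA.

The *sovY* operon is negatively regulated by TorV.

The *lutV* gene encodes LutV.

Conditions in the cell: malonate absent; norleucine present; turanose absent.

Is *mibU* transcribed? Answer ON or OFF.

OFF

Norleucine is present, so LutQ is active.
Turanose is absent, so LomS is active.
Activator LutQ is present, so *dovJ* is transcribed.
So DovJ is produced and active.
Malonate is absent, so KosT is inactive.
With repressor DovJ bound, *torV* is not transcribed.
So TorV is not produced.
With no repressor bound, *sovY* is transcribed.
So SovY is produced and active.
With repressor SovY bound, *lutV* is not transcribed.
So LutV is not produced.
Required activator LutV is absent, so *mibU* is not transcribed.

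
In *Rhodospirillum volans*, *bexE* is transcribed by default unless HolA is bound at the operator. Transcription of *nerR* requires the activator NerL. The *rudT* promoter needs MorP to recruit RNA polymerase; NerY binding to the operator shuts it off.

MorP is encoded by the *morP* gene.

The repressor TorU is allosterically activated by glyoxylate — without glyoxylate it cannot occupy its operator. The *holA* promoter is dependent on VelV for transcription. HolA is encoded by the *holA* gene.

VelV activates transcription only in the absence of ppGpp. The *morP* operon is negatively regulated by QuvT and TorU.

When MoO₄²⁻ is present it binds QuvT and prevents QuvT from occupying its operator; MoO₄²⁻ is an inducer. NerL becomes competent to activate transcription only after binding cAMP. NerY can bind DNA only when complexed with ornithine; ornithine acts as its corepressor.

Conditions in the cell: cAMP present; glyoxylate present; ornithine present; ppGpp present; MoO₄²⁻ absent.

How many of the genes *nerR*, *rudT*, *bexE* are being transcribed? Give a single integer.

cAMP is present, so NerL is active.
No repressor is bound and NerL is active, so *nerR* is transcribed.
→ *nerR* is ON.
Ornithine is present, so NerY is active.
MoO₄²⁻ is absent, so QuvT is active.
Glyoxylate is present, so TorU is active.
With repressor QuvT bound, *morP* is not transcribed.
So MorP is not produced.
With repressor NerY bound, *rudT* is not transcribed.
→ *rudT* is OFF.
ppGpp is present, so VelV is inactive.
Required activator VelV is absent, so *holA* is not transcribed.
So HolA is not produced.
With no repressor bound, *bexE* is transcribed.
→ *bexE* is ON.
2 of the 3 genes are transcribed.

2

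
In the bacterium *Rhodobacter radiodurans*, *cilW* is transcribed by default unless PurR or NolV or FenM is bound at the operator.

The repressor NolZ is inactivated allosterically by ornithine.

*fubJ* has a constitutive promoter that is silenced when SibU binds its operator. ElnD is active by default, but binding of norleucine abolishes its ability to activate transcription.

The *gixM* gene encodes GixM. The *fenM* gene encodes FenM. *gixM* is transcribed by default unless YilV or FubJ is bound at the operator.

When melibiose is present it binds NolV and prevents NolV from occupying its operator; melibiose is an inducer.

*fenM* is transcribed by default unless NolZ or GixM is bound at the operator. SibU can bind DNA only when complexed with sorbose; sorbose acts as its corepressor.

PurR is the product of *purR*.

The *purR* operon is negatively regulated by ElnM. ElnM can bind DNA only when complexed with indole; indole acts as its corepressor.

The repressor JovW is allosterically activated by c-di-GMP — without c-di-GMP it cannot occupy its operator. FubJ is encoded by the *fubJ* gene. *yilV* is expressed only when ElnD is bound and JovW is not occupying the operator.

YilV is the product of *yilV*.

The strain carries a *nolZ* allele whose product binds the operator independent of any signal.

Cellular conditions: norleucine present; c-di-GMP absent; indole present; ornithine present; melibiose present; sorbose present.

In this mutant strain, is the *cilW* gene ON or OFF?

Indole is present, so ElnM is active.
With repressor ElnM bound, *purR* is not transcribed.
So PurR is not produced.
Melibiose is present, so NolV is inactive.
NolZ is constitutively active in this strain.
Norleucine is present, so ElnD is inactive.
c-di-GMP is absent, so JovW is inactive.
Required activator ElnD is absent, so *yilV* is not transcribed.
So YilV is not produced.
Sorbose is present, so SibU is active.
With repressor SibU bound, *fubJ* is not transcribed.
So FubJ is not produced.
With no repressor bound, *gixM* is transcribed.
So GixM is produced and active.
With repressor NolZ bound, *fenM* is not transcribed.
So FenM is not produced.
With no repressor bound, *cilW* is transcribed.

ON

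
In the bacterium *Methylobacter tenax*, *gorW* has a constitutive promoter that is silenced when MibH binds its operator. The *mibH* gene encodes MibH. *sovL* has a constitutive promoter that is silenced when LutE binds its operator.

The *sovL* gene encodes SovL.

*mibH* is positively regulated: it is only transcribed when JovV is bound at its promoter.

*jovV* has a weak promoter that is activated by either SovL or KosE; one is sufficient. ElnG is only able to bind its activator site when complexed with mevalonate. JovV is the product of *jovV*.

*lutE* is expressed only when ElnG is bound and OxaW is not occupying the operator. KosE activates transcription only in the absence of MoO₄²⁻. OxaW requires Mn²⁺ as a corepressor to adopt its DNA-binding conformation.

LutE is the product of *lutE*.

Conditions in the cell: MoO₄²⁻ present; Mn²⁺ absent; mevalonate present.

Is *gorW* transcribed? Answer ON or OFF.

ON

Mn²⁺ is absent, so OxaW is inactive.
Mevalonate is present, so ElnG is active.
No repressor is bound and ElnG is active, so *lutE* is transcribed.
So LutE is produced and active.
With repressor LutE bound, *sovL* is not transcribed.
So SovL is not produced.
MoO₄²⁻ is present, so KosE is inactive.
No activator is available at the *jovV* promoter, so *jovV* is not transcribed.
So JovV is not produced.
Required activator JovV is absent, so *mibH* is not transcribed.
So MibH is not produced.
With no repressor bound, *gorW* is transcribed.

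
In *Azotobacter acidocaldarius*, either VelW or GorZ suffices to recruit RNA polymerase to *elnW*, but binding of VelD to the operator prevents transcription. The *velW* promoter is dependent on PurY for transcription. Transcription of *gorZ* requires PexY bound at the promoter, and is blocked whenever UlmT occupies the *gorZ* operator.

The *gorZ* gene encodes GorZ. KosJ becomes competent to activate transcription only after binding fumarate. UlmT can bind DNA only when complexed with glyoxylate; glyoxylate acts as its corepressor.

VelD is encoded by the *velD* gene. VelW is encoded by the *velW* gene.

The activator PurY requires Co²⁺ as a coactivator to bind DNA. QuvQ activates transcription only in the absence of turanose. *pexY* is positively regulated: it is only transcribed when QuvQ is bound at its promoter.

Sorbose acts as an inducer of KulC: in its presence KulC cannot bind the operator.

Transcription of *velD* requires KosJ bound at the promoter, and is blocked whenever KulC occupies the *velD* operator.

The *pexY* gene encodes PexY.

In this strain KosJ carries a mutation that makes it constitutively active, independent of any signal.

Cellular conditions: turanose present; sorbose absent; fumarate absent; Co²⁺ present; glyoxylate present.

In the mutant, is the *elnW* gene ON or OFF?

Co²⁺ is present, so PurY is active.
No repressor is bound and PurY is active, so *velW* is transcribed.
So VelW is produced and active.
Glyoxylate is present, so UlmT is active.
Turanose is present, so QuvQ is inactive.
Required activator QuvQ is absent, so *pexY* is not transcribed.
So PexY is not produced.
With repressor UlmT bound, *gorZ* is not transcribed.
So GorZ is not produced.
KosJ is constitutively active in this strain.
Sorbose is absent, so KulC is active.
With repressor KulC bound, *velD* is not transcribed.
So VelD is not produced.
Activator VelW is present, so *elnW* is transcribed.

ON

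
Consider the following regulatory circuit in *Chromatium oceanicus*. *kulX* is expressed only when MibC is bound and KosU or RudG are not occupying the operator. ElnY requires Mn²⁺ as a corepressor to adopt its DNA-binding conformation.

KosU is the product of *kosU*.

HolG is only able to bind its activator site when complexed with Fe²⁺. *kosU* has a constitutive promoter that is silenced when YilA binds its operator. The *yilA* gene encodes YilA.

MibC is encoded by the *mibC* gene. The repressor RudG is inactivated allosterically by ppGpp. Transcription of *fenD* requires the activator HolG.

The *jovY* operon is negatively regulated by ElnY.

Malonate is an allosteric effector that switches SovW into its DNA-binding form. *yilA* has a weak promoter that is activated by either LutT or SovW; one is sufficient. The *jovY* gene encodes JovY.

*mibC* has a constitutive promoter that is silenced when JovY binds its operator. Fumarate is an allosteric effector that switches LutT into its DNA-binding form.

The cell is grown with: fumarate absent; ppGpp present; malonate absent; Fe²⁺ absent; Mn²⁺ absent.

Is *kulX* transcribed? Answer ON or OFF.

Fumarate is absent, so LutT is inactive.
Malonate is absent, so SovW is inactive.
No activator is available at the *yilA* promoter, so *yilA* is not transcribed.
So YilA is not produced.
With no repressor bound, *kosU* is transcribed.
So KosU is produced and active.
ppGpp is present, so RudG is inactive.
Mn²⁺ is absent, so ElnY is inactive.
With no repressor bound, *jovY* is transcribed.
So JovY is produced and active.
With repressor JovY bound, *mibC* is not transcribed.
So MibC is not produced.
With repressor KosU bound, *kulX* is not transcribed.

OFF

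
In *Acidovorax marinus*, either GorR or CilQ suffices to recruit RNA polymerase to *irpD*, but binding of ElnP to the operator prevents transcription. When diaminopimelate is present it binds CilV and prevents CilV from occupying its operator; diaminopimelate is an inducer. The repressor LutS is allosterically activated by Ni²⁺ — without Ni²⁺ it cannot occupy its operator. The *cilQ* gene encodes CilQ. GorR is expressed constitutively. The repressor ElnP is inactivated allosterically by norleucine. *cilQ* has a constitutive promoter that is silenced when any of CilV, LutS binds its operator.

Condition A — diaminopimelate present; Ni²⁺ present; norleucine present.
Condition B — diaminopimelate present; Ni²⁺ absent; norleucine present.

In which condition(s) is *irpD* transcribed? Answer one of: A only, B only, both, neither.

Condition A:
GorR is produced constitutively and is active.
Diaminopimelate is present, so CilV is inactive.
Ni²⁺ is present, so LutS is active.
With repressor LutS bound, *cilQ* is not transcribed.
So CilQ is not produced.
Norleucine is present, so ElnP is inactive.
Activator GorR is present, so *irpD* is transcribed.
→ *irpD* is ON in A.
Condition B:
GorR is produced constitutively and is active.
Diaminopimelate is present, so CilV is inactive.
Ni²⁺ is absent, so LutS is inactive.
With no repressor bound, *cilQ* is transcribed.
So CilQ is produced and active.
Norleucine is present, so ElnP is inactive.
Activator GorR is present, so *irpD* is transcribed.
→ *irpD* is ON in B.

both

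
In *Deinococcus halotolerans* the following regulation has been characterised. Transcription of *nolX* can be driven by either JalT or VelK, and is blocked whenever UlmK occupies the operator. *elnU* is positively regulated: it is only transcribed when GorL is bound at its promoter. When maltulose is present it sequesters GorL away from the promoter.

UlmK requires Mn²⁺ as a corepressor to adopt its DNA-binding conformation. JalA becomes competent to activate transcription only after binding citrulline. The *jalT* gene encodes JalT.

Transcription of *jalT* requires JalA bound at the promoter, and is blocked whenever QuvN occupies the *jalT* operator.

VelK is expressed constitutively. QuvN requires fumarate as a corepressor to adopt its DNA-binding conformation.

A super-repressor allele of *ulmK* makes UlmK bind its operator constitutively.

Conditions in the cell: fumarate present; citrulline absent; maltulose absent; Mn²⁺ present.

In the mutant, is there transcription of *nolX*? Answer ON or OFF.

Citrulline is absent, so JalA is inactive.
Fumarate is present, so QuvN is active.
With repressor QuvN bound, *jalT* is not transcribed.
So JalT is not produced.
UlmK is constitutively active in this strain.
VelK is produced constitutively and is active.
With repressor UlmK bound, *nolX* is not transcribed.

OFF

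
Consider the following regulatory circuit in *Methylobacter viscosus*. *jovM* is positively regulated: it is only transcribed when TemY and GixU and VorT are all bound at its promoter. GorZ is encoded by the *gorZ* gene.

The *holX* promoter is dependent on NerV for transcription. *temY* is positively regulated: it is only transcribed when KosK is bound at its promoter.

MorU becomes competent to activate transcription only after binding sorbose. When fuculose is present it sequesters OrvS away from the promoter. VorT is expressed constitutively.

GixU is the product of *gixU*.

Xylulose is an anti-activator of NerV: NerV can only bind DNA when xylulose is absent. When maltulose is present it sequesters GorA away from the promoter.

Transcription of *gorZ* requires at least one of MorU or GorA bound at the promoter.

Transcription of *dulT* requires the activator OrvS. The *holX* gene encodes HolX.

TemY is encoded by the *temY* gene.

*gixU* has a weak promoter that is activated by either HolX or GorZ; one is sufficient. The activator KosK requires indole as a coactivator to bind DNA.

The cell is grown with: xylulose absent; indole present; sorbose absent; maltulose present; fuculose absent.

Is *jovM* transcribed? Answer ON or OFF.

ON

Indole is present, so KosK is active.
No repressor is bound and KosK is active, so *temY* is transcribed.
So TemY is produced and active.
Xylulose is absent, so NerV is active.
No repressor is bound and NerV is active, so *holX* is transcribed.
So HolX is produced and active.
Sorbose is absent, so MorU is inactive.
Maltulose is present, so GorA is inactive.
No activator is available at the *gorZ* promoter, so *gorZ* is not transcribed.
So GorZ is not produced.
Activator HolX is present, so *gixU* is transcribed.
So GixU is produced and active.
VorT is produced constitutively and is active.
No repressor is bound and TemY and GixU and VorT are active, so *jovM* is transcribed.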